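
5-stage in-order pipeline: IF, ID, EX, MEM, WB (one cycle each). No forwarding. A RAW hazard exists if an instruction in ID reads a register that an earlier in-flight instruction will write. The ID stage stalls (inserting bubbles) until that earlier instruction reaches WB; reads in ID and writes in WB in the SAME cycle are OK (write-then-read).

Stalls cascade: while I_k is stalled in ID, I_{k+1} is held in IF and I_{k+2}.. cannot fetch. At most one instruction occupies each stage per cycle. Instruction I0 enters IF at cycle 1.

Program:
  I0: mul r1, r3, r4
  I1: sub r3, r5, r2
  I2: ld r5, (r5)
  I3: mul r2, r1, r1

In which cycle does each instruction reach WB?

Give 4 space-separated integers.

Answer: 5 6 7 8

Derivation:
I0 mul r1 <- r3,r4: IF@1 ID@2 stall=0 (-) EX@3 MEM@4 WB@5
I1 sub r3 <- r5,r2: IF@2 ID@3 stall=0 (-) EX@4 MEM@5 WB@6
I2 ld r5 <- r5: IF@3 ID@4 stall=0 (-) EX@5 MEM@6 WB@7
I3 mul r2 <- r1,r1: IF@4 ID@5 stall=0 (-) EX@6 MEM@7 WB@8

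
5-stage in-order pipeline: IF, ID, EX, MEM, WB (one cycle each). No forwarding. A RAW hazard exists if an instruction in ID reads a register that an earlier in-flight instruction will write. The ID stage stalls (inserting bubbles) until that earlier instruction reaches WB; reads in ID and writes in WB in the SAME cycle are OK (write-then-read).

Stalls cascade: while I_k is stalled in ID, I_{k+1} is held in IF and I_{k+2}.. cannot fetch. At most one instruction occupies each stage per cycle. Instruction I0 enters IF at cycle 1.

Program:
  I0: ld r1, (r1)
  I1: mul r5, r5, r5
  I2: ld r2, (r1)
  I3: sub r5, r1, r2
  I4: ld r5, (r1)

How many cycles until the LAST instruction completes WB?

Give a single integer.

Answer: 12

Derivation:
I0 ld r1 <- r1: IF@1 ID@2 stall=0 (-) EX@3 MEM@4 WB@5
I1 mul r5 <- r5,r5: IF@2 ID@3 stall=0 (-) EX@4 MEM@5 WB@6
I2 ld r2 <- r1: IF@3 ID@4 stall=1 (RAW on I0.r1 (WB@5)) EX@6 MEM@7 WB@8
I3 sub r5 <- r1,r2: IF@4 ID@6 stall=2 (RAW on I2.r2 (WB@8)) EX@9 MEM@10 WB@11
I4 ld r5 <- r1: IF@6 ID@9 stall=0 (-) EX@10 MEM@11 WB@12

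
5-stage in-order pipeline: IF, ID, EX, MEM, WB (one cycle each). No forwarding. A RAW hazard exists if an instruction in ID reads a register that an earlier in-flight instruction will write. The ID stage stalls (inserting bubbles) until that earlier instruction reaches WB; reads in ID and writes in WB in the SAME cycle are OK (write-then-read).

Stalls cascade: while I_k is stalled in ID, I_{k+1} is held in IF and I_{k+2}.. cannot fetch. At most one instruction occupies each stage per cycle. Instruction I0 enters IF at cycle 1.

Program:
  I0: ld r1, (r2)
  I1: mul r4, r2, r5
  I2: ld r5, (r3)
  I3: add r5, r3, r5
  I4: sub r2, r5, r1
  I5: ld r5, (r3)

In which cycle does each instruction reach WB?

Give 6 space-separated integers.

I0 ld r1 <- r2: IF@1 ID@2 stall=0 (-) EX@3 MEM@4 WB@5
I1 mul r4 <- r2,r5: IF@2 ID@3 stall=0 (-) EX@4 MEM@5 WB@6
I2 ld r5 <- r3: IF@3 ID@4 stall=0 (-) EX@5 MEM@6 WB@7
I3 add r5 <- r3,r5: IF@4 ID@5 stall=2 (RAW on I2.r5 (WB@7)) EX@8 MEM@9 WB@10
I4 sub r2 <- r5,r1: IF@5 ID@8 stall=2 (RAW on I3.r5 (WB@10)) EX@11 MEM@12 WB@13
I5 ld r5 <- r3: IF@8 ID@11 stall=0 (-) EX@12 MEM@13 WB@14

Answer: 5 6 7 10 13 14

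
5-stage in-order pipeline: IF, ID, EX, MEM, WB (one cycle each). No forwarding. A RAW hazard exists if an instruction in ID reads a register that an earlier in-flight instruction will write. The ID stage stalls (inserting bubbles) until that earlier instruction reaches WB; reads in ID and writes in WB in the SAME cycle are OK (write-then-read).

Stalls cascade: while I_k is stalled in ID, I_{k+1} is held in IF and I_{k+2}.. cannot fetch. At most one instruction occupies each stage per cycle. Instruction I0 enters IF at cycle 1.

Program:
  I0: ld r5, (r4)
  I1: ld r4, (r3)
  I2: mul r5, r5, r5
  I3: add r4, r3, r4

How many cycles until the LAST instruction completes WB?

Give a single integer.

Answer: 9

Derivation:
I0 ld r5 <- r4: IF@1 ID@2 stall=0 (-) EX@3 MEM@4 WB@5
I1 ld r4 <- r3: IF@2 ID@3 stall=0 (-) EX@4 MEM@5 WB@6
I2 mul r5 <- r5,r5: IF@3 ID@4 stall=1 (RAW on I0.r5 (WB@5)) EX@6 MEM@7 WB@8
I3 add r4 <- r3,r4: IF@4 ID@6 stall=0 (-) EX@7 MEM@8 WB@9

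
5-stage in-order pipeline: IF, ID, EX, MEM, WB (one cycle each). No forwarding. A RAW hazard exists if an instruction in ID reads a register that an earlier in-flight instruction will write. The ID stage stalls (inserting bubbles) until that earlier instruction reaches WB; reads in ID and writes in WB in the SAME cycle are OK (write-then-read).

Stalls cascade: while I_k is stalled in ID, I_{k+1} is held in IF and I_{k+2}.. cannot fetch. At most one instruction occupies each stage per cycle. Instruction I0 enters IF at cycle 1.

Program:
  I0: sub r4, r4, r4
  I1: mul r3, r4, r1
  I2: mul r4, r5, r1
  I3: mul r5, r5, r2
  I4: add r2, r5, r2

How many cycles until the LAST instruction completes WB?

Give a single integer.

Answer: 13

Derivation:
I0 sub r4 <- r4,r4: IF@1 ID@2 stall=0 (-) EX@3 MEM@4 WB@5
I1 mul r3 <- r4,r1: IF@2 ID@3 stall=2 (RAW on I0.r4 (WB@5)) EX@6 MEM@7 WB@8
I2 mul r4 <- r5,r1: IF@3 ID@6 stall=0 (-) EX@7 MEM@8 WB@9
I3 mul r5 <- r5,r2: IF@6 ID@7 stall=0 (-) EX@8 MEM@9 WB@10
I4 add r2 <- r5,r2: IF@7 ID@8 stall=2 (RAW on I3.r5 (WB@10)) EX@11 MEM@12 WB@13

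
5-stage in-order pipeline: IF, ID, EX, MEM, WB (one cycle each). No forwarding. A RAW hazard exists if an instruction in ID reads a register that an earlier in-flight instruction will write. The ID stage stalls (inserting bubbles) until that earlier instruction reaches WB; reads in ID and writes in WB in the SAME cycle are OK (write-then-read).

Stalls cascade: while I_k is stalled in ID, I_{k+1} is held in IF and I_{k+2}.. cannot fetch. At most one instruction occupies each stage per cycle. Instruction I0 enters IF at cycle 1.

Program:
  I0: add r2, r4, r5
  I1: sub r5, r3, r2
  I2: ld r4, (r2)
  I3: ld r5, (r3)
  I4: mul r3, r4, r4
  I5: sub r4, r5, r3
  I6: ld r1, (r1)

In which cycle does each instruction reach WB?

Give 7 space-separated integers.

Answer: 5 8 9 10 12 15 16

Derivation:
I0 add r2 <- r4,r5: IF@1 ID@2 stall=0 (-) EX@3 MEM@4 WB@5
I1 sub r5 <- r3,r2: IF@2 ID@3 stall=2 (RAW on I0.r2 (WB@5)) EX@6 MEM@7 WB@8
I2 ld r4 <- r2: IF@3 ID@6 stall=0 (-) EX@7 MEM@8 WB@9
I3 ld r5 <- r3: IF@6 ID@7 stall=0 (-) EX@8 MEM@9 WB@10
I4 mul r3 <- r4,r4: IF@7 ID@8 stall=1 (RAW on I2.r4 (WB@9)) EX@10 MEM@11 WB@12
I5 sub r4 <- r5,r3: IF@8 ID@10 stall=2 (RAW on I4.r3 (WB@12)) EX@13 MEM@14 WB@15
I6 ld r1 <- r1: IF@10 ID@13 stall=0 (-) EX@14 MEM@15 WB@16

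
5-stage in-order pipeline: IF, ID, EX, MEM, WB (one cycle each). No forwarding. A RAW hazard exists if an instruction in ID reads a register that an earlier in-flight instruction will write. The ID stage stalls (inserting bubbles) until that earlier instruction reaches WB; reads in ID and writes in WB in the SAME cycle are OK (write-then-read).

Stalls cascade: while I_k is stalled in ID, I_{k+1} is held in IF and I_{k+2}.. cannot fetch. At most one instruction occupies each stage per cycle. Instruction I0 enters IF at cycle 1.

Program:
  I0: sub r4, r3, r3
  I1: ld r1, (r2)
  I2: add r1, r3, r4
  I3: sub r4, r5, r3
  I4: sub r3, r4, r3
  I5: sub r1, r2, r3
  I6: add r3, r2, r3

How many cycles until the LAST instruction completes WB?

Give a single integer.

Answer: 16

Derivation:
I0 sub r4 <- r3,r3: IF@1 ID@2 stall=0 (-) EX@3 MEM@4 WB@5
I1 ld r1 <- r2: IF@2 ID@3 stall=0 (-) EX@4 MEM@5 WB@6
I2 add r1 <- r3,r4: IF@3 ID@4 stall=1 (RAW on I0.r4 (WB@5)) EX@6 MEM@7 WB@8
I3 sub r4 <- r5,r3: IF@4 ID@6 stall=0 (-) EX@7 MEM@8 WB@9
I4 sub r3 <- r4,r3: IF@6 ID@7 stall=2 (RAW on I3.r4 (WB@9)) EX@10 MEM@11 WB@12
I5 sub r1 <- r2,r3: IF@7 ID@10 stall=2 (RAW on I4.r3 (WB@12)) EX@13 MEM@14 WB@15
I6 add r3 <- r2,r3: IF@10 ID@13 stall=0 (-) EX@14 MEM@15 WB@16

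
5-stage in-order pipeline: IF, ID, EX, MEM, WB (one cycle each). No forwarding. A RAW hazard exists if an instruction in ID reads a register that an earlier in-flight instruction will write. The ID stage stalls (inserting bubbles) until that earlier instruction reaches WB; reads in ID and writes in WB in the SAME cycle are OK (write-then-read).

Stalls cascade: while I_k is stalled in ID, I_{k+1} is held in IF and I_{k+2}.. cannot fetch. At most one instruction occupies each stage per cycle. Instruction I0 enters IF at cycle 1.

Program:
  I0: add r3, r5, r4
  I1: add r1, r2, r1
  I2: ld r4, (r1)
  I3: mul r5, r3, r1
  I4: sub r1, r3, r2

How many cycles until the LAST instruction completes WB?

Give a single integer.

Answer: 11

Derivation:
I0 add r3 <- r5,r4: IF@1 ID@2 stall=0 (-) EX@3 MEM@4 WB@5
I1 add r1 <- r2,r1: IF@2 ID@3 stall=0 (-) EX@4 MEM@5 WB@6
I2 ld r4 <- r1: IF@3 ID@4 stall=2 (RAW on I1.r1 (WB@6)) EX@7 MEM@8 WB@9
I3 mul r5 <- r3,r1: IF@4 ID@7 stall=0 (-) EX@8 MEM@9 WB@10
I4 sub r1 <- r3,r2: IF@7 ID@8 stall=0 (-) EX@9 MEM@10 WB@11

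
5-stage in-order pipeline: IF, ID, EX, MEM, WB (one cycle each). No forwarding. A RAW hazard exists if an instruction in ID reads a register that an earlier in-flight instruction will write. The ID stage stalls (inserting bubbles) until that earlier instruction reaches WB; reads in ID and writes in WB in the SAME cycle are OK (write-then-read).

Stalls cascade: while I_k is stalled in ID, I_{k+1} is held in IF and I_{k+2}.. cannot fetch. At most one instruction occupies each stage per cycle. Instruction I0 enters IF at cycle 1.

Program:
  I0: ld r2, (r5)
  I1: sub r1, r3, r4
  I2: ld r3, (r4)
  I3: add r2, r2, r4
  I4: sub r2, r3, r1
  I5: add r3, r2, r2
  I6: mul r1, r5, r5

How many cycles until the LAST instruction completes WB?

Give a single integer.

I0 ld r2 <- r5: IF@1 ID@2 stall=0 (-) EX@3 MEM@4 WB@5
I1 sub r1 <- r3,r4: IF@2 ID@3 stall=0 (-) EX@4 MEM@5 WB@6
I2 ld r3 <- r4: IF@3 ID@4 stall=0 (-) EX@5 MEM@6 WB@7
I3 add r2 <- r2,r4: IF@4 ID@5 stall=0 (-) EX@6 MEM@7 WB@8
I4 sub r2 <- r3,r1: IF@5 ID@6 stall=1 (RAW on I2.r3 (WB@7)) EX@8 MEM@9 WB@10
I5 add r3 <- r2,r2: IF@6 ID@8 stall=2 (RAW on I4.r2 (WB@10)) EX@11 MEM@12 WB@13
I6 mul r1 <- r5,r5: IF@8 ID@11 stall=0 (-) EX@12 MEM@13 WB@14

Answer: 14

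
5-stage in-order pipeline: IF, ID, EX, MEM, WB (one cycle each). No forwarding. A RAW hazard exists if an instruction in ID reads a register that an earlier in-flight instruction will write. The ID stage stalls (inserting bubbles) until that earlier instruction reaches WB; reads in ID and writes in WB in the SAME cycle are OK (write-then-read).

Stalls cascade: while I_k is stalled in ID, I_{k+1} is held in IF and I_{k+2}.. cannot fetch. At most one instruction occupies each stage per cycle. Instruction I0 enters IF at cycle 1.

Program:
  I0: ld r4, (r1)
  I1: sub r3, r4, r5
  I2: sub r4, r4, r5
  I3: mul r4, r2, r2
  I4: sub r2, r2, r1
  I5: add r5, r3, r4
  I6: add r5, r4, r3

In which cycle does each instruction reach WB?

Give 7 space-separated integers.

Answer: 5 8 9 10 11 13 14

Derivation:
I0 ld r4 <- r1: IF@1 ID@2 stall=0 (-) EX@3 MEM@4 WB@5
I1 sub r3 <- r4,r5: IF@2 ID@3 stall=2 (RAW on I0.r4 (WB@5)) EX@6 MEM@7 WB@8
I2 sub r4 <- r4,r5: IF@3 ID@6 stall=0 (-) EX@7 MEM@8 WB@9
I3 mul r4 <- r2,r2: IF@6 ID@7 stall=0 (-) EX@8 MEM@9 WB@10
I4 sub r2 <- r2,r1: IF@7 ID@8 stall=0 (-) EX@9 MEM@10 WB@11
I5 add r5 <- r3,r4: IF@8 ID@9 stall=1 (RAW on I3.r4 (WB@10)) EX@11 MEM@12 WB@13
I6 add r5 <- r4,r3: IF@9 ID@11 stall=0 (-) EX@12 MEM@13 WB@14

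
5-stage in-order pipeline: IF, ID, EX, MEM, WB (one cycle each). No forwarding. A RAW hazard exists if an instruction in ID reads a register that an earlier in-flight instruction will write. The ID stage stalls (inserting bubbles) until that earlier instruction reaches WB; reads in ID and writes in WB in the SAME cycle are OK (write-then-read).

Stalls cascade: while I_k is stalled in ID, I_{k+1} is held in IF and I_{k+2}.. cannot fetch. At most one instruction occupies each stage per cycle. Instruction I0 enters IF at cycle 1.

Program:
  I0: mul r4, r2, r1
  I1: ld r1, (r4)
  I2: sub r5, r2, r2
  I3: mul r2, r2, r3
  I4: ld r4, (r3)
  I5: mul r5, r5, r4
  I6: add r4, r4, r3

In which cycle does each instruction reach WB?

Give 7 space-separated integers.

Answer: 5 8 9 10 11 14 15

Derivation:
I0 mul r4 <- r2,r1: IF@1 ID@2 stall=0 (-) EX@3 MEM@4 WB@5
I1 ld r1 <- r4: IF@2 ID@3 stall=2 (RAW on I0.r4 (WB@5)) EX@6 MEM@7 WB@8
I2 sub r5 <- r2,r2: IF@3 ID@6 stall=0 (-) EX@7 MEM@8 WB@9
I3 mul r2 <- r2,r3: IF@6 ID@7 stall=0 (-) EX@8 MEM@9 WB@10
I4 ld r4 <- r3: IF@7 ID@8 stall=0 (-) EX@9 MEM@10 WB@11
I5 mul r5 <- r5,r4: IF@8 ID@9 stall=2 (RAW on I4.r4 (WB@11)) EX@12 MEM@13 WB@14
I6 add r4 <- r4,r3: IF@9 ID@12 stall=0 (-) EX@13 MEM@14 WB@15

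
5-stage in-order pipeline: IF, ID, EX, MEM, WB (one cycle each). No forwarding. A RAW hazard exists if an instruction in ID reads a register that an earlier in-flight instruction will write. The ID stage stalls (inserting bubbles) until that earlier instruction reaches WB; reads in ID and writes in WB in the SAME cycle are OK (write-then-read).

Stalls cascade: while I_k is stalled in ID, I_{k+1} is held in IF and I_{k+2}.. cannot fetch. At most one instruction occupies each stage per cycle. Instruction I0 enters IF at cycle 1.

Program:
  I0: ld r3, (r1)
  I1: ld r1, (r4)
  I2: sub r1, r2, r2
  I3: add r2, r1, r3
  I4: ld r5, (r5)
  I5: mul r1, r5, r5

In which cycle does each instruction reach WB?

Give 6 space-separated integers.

I0 ld r3 <- r1: IF@1 ID@2 stall=0 (-) EX@3 MEM@4 WB@5
I1 ld r1 <- r4: IF@2 ID@3 stall=0 (-) EX@4 MEM@5 WB@6
I2 sub r1 <- r2,r2: IF@3 ID@4 stall=0 (-) EX@5 MEM@6 WB@7
I3 add r2 <- r1,r3: IF@4 ID@5 stall=2 (RAW on I2.r1 (WB@7)) EX@8 MEM@9 WB@10
I4 ld r5 <- r5: IF@5 ID@8 stall=0 (-) EX@9 MEM@10 WB@11
I5 mul r1 <- r5,r5: IF@8 ID@9 stall=2 (RAW on I4.r5 (WB@11)) EX@12 MEM@13 WB@14

Answer: 5 6 7 10 11 14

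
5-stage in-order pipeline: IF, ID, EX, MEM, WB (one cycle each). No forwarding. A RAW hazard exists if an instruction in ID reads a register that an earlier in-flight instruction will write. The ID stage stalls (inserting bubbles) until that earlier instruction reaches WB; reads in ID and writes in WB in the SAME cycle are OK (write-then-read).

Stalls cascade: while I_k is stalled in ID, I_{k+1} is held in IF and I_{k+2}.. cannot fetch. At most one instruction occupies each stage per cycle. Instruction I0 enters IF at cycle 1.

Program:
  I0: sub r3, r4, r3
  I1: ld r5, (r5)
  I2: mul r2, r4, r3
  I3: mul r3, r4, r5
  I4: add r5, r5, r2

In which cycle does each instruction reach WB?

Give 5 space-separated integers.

Answer: 5 6 8 9 11

Derivation:
I0 sub r3 <- r4,r3: IF@1 ID@2 stall=0 (-) EX@3 MEM@4 WB@5
I1 ld r5 <- r5: IF@2 ID@3 stall=0 (-) EX@4 MEM@5 WB@6
I2 mul r2 <- r4,r3: IF@3 ID@4 stall=1 (RAW on I0.r3 (WB@5)) EX@6 MEM@7 WB@8
I3 mul r3 <- r4,r5: IF@4 ID@6 stall=0 (-) EX@7 MEM@8 WB@9
I4 add r5 <- r5,r2: IF@6 ID@7 stall=1 (RAW on I2.r2 (WB@8)) EX@9 MEM@10 WB@11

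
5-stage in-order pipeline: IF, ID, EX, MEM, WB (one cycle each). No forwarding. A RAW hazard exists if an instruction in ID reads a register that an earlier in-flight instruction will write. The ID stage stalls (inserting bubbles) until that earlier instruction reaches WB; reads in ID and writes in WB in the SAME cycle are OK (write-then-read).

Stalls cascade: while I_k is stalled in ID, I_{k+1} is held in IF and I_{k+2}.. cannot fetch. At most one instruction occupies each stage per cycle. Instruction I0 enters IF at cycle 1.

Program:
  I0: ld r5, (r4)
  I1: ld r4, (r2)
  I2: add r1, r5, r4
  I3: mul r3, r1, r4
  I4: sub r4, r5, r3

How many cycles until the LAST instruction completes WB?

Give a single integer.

I0 ld r5 <- r4: IF@1 ID@2 stall=0 (-) EX@3 MEM@4 WB@5
I1 ld r4 <- r2: IF@2 ID@3 stall=0 (-) EX@4 MEM@5 WB@6
I2 add r1 <- r5,r4: IF@3 ID@4 stall=2 (RAW on I1.r4 (WB@6)) EX@7 MEM@8 WB@9
I3 mul r3 <- r1,r4: IF@4 ID@7 stall=2 (RAW on I2.r1 (WB@9)) EX@10 MEM@11 WB@12
I4 sub r4 <- r5,r3: IF@7 ID@10 stall=2 (RAW on I3.r3 (WB@12)) EX@13 MEM@14 WB@15

Answer: 15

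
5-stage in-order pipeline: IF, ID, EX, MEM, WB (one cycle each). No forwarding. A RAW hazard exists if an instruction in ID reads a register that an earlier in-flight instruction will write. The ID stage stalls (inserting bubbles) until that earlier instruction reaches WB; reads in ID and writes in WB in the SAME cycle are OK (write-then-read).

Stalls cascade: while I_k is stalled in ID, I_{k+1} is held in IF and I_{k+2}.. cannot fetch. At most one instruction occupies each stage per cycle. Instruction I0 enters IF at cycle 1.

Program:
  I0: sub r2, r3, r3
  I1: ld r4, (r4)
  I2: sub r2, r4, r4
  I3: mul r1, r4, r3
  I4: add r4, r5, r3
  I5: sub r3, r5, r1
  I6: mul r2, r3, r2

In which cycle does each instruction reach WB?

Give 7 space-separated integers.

I0 sub r2 <- r3,r3: IF@1 ID@2 stall=0 (-) EX@3 MEM@4 WB@5
I1 ld r4 <- r4: IF@2 ID@3 stall=0 (-) EX@4 MEM@5 WB@6
I2 sub r2 <- r4,r4: IF@3 ID@4 stall=2 (RAW on I1.r4 (WB@6)) EX@7 MEM@8 WB@9
I3 mul r1 <- r4,r3: IF@4 ID@7 stall=0 (-) EX@8 MEM@9 WB@10
I4 add r4 <- r5,r3: IF@7 ID@8 stall=0 (-) EX@9 MEM@10 WB@11
I5 sub r3 <- r5,r1: IF@8 ID@9 stall=1 (RAW on I3.r1 (WB@10)) EX@11 MEM@12 WB@13
I6 mul r2 <- r3,r2: IF@9 ID@11 stall=2 (RAW on I5.r3 (WB@13)) EX@14 MEM@15 WB@16

Answer: 5 6 9 10 11 13 16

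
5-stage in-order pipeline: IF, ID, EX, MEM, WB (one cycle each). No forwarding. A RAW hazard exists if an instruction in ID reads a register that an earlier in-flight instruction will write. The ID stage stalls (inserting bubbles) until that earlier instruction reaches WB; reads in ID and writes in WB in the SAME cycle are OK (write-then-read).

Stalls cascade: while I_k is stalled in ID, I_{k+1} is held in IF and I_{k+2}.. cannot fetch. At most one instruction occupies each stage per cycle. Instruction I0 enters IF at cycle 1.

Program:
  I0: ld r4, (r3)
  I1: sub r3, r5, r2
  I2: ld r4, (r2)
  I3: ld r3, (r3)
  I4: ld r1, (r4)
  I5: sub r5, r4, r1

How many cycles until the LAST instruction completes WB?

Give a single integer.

Answer: 13

Derivation:
I0 ld r4 <- r3: IF@1 ID@2 stall=0 (-) EX@3 MEM@4 WB@5
I1 sub r3 <- r5,r2: IF@2 ID@3 stall=0 (-) EX@4 MEM@5 WB@6
I2 ld r4 <- r2: IF@3 ID@4 stall=0 (-) EX@5 MEM@6 WB@7
I3 ld r3 <- r3: IF@4 ID@5 stall=1 (RAW on I1.r3 (WB@6)) EX@7 MEM@8 WB@9
I4 ld r1 <- r4: IF@5 ID@7 stall=0 (-) EX@8 MEM@9 WB@10
I5 sub r5 <- r4,r1: IF@7 ID@8 stall=2 (RAW on I4.r1 (WB@10)) EX@11 MEM@12 WB@13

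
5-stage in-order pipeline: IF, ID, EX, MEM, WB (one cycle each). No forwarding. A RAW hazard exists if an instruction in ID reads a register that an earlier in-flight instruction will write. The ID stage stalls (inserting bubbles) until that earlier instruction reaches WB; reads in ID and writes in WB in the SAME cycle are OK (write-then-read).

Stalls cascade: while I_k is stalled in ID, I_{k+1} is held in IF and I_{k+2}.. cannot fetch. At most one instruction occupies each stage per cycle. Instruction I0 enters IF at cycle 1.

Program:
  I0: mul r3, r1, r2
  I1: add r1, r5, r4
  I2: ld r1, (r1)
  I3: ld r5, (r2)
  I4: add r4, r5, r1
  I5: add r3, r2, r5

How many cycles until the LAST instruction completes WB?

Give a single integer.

Answer: 14

Derivation:
I0 mul r3 <- r1,r2: IF@1 ID@2 stall=0 (-) EX@3 MEM@4 WB@5
I1 add r1 <- r5,r4: IF@2 ID@3 stall=0 (-) EX@4 MEM@5 WB@6
I2 ld r1 <- r1: IF@3 ID@4 stall=2 (RAW on I1.r1 (WB@6)) EX@7 MEM@8 WB@9
I3 ld r5 <- r2: IF@4 ID@7 stall=0 (-) EX@8 MEM@9 WB@10
I4 add r4 <- r5,r1: IF@7 ID@8 stall=2 (RAW on I3.r5 (WB@10)) EX@11 MEM@12 WB@13
I5 add r3 <- r2,r5: IF@8 ID@11 stall=0 (-) EX@12 MEM@13 WB@14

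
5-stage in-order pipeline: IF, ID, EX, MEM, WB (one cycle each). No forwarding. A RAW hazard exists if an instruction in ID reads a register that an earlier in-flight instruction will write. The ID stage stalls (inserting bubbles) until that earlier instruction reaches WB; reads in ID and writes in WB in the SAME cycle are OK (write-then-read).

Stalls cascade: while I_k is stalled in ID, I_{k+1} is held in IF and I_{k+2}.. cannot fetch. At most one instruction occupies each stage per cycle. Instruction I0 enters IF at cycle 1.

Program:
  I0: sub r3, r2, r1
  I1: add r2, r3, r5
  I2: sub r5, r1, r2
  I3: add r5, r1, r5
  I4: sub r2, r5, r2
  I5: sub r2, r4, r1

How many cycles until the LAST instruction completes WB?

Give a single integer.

I0 sub r3 <- r2,r1: IF@1 ID@2 stall=0 (-) EX@3 MEM@4 WB@5
I1 add r2 <- r3,r5: IF@2 ID@3 stall=2 (RAW on I0.r3 (WB@5)) EX@6 MEM@7 WB@8
I2 sub r5 <- r1,r2: IF@3 ID@6 stall=2 (RAW on I1.r2 (WB@8)) EX@9 MEM@10 WB@11
I3 add r5 <- r1,r5: IF@6 ID@9 stall=2 (RAW on I2.r5 (WB@11)) EX@12 MEM@13 WB@14
I4 sub r2 <- r5,r2: IF@9 ID@12 stall=2 (RAW on I3.r5 (WB@14)) EX@15 MEM@16 WB@17
I5 sub r2 <- r4,r1: IF@12 ID@15 stall=0 (-) EX@16 MEM@17 WB@18

Answer: 18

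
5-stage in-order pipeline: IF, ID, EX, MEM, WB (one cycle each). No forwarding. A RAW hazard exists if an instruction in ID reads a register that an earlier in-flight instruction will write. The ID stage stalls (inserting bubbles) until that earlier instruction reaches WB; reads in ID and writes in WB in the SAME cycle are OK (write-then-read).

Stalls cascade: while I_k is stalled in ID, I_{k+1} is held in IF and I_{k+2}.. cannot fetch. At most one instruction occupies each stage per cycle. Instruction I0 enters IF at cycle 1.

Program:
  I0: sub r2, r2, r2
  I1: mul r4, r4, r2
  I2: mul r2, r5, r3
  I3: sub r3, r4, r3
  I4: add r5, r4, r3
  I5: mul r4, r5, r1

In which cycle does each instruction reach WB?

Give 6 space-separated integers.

I0 sub r2 <- r2,r2: IF@1 ID@2 stall=0 (-) EX@3 MEM@4 WB@5
I1 mul r4 <- r4,r2: IF@2 ID@3 stall=2 (RAW on I0.r2 (WB@5)) EX@6 MEM@7 WB@8
I2 mul r2 <- r5,r3: IF@3 ID@6 stall=0 (-) EX@7 MEM@8 WB@9
I3 sub r3 <- r4,r3: IF@6 ID@7 stall=1 (RAW on I1.r4 (WB@8)) EX@9 MEM@10 WB@11
I4 add r5 <- r4,r3: IF@7 ID@9 stall=2 (RAW on I3.r3 (WB@11)) EX@12 MEM@13 WB@14
I5 mul r4 <- r5,r1: IF@9 ID@12 stall=2 (RAW on I4.r5 (WB@14)) EX@15 MEM@16 WB@17

Answer: 5 8 9 11 14 17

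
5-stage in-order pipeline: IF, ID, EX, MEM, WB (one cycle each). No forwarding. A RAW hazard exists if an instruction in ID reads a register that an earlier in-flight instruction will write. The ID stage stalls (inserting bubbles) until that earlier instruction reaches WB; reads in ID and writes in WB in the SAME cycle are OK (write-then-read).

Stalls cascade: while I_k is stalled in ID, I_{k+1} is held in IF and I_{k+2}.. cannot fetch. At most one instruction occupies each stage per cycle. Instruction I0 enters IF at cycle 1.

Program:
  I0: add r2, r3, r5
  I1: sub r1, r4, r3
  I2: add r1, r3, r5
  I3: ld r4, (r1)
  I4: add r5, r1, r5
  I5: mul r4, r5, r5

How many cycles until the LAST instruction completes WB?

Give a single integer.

I0 add r2 <- r3,r5: IF@1 ID@2 stall=0 (-) EX@3 MEM@4 WB@5
I1 sub r1 <- r4,r3: IF@2 ID@3 stall=0 (-) EX@4 MEM@5 WB@6
I2 add r1 <- r3,r5: IF@3 ID@4 stall=0 (-) EX@5 MEM@6 WB@7
I3 ld r4 <- r1: IF@4 ID@5 stall=2 (RAW on I2.r1 (WB@7)) EX@8 MEM@9 WB@10
I4 add r5 <- r1,r5: IF@5 ID@8 stall=0 (-) EX@9 MEM@10 WB@11
I5 mul r4 <- r5,r5: IF@8 ID@9 stall=2 (RAW on I4.r5 (WB@11)) EX@12 MEM@13 WB@14

Answer: 14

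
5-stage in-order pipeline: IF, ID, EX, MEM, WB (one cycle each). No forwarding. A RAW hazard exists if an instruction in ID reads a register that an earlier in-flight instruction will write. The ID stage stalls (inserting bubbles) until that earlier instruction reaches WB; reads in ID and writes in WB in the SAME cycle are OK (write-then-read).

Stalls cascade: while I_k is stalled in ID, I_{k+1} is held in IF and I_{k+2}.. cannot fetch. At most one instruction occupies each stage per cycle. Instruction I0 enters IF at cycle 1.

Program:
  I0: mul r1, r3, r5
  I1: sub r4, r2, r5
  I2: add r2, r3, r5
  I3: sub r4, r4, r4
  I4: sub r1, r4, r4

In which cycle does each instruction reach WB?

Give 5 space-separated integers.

I0 mul r1 <- r3,r5: IF@1 ID@2 stall=0 (-) EX@3 MEM@4 WB@5
I1 sub r4 <- r2,r5: IF@2 ID@3 stall=0 (-) EX@4 MEM@5 WB@6
I2 add r2 <- r3,r5: IF@3 ID@4 stall=0 (-) EX@5 MEM@6 WB@7
I3 sub r4 <- r4,r4: IF@4 ID@5 stall=1 (RAW on I1.r4 (WB@6)) EX@7 MEM@8 WB@9
I4 sub r1 <- r4,r4: IF@5 ID@7 stall=2 (RAW on I3.r4 (WB@9)) EX@10 MEM@11 WB@12

Answer: 5 6 7 9 12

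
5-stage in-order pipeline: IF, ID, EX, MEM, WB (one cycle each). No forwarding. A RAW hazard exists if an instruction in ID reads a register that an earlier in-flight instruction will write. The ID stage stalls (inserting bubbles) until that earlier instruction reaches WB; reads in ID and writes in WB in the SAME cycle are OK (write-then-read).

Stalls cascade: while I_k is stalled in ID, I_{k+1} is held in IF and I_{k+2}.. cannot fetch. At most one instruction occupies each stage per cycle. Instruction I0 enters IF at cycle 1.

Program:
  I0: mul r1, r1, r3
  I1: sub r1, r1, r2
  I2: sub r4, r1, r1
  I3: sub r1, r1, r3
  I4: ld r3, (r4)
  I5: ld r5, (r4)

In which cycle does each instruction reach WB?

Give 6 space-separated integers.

Answer: 5 8 11 12 14 15

Derivation:
I0 mul r1 <- r1,r3: IF@1 ID@2 stall=0 (-) EX@3 MEM@4 WB@5
I1 sub r1 <- r1,r2: IF@2 ID@3 stall=2 (RAW on I0.r1 (WB@5)) EX@6 MEM@7 WB@8
I2 sub r4 <- r1,r1: IF@3 ID@6 stall=2 (RAW on I1.r1 (WB@8)) EX@9 MEM@10 WB@11
I3 sub r1 <- r1,r3: IF@6 ID@9 stall=0 (-) EX@10 MEM@11 WB@12
I4 ld r3 <- r4: IF@9 ID@10 stall=1 (RAW on I2.r4 (WB@11)) EX@12 MEM@13 WB@14
I5 ld r5 <- r4: IF@10 ID@12 stall=0 (-) EX@13 MEM@14 WB@15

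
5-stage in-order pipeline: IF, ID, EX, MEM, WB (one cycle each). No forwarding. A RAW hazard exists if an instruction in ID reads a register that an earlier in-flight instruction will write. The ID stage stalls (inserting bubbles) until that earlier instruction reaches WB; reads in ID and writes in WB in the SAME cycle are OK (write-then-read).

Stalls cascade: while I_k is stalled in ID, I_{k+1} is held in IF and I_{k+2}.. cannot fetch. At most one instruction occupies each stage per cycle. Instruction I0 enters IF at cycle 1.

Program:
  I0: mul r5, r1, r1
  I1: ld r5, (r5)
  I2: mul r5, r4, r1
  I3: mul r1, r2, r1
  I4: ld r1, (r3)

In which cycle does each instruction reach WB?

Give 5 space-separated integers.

Answer: 5 8 9 10 11

Derivation:
I0 mul r5 <- r1,r1: IF@1 ID@2 stall=0 (-) EX@3 MEM@4 WB@5
I1 ld r5 <- r5: IF@2 ID@3 stall=2 (RAW on I0.r5 (WB@5)) EX@6 MEM@7 WB@8
I2 mul r5 <- r4,r1: IF@3 ID@6 stall=0 (-) EX@7 MEM@8 WB@9
I3 mul r1 <- r2,r1: IF@6 ID@7 stall=0 (-) EX@8 MEM@9 WB@10
I4 ld r1 <- r3: IF@7 ID@8 stall=0 (-) EX@9 MEM@10 WB@11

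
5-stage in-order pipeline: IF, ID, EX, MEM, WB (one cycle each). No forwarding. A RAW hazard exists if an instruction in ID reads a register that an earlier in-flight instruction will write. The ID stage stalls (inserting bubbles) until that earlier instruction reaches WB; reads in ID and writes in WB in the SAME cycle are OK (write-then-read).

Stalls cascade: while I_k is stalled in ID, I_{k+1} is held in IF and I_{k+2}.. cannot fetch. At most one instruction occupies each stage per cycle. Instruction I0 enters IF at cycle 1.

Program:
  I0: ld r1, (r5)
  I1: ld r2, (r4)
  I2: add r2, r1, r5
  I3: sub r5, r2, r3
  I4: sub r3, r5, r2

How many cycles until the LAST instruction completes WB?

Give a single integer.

I0 ld r1 <- r5: IF@1 ID@2 stall=0 (-) EX@3 MEM@4 WB@5
I1 ld r2 <- r4: IF@2 ID@3 stall=0 (-) EX@4 MEM@5 WB@6
I2 add r2 <- r1,r5: IF@3 ID@4 stall=1 (RAW on I0.r1 (WB@5)) EX@6 MEM@7 WB@8
I3 sub r5 <- r2,r3: IF@4 ID@6 stall=2 (RAW on I2.r2 (WB@8)) EX@9 MEM@10 WB@11
I4 sub r3 <- r5,r2: IF@6 ID@9 stall=2 (RAW on I3.r5 (WB@11)) EX@12 MEM@13 WB@14

Answer: 14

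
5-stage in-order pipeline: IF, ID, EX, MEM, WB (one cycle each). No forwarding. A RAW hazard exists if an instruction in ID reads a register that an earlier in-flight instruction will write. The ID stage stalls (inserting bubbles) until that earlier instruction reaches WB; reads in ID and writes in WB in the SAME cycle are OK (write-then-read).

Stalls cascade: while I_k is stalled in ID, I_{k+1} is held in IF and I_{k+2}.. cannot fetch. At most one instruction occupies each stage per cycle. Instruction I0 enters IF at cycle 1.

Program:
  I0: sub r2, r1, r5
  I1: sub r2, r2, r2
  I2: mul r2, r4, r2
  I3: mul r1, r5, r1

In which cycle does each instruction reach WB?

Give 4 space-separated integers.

I0 sub r2 <- r1,r5: IF@1 ID@2 stall=0 (-) EX@3 MEM@4 WB@5
I1 sub r2 <- r2,r2: IF@2 ID@3 stall=2 (RAW on I0.r2 (WB@5)) EX@6 MEM@7 WB@8
I2 mul r2 <- r4,r2: IF@3 ID@6 stall=2 (RAW on I1.r2 (WB@8)) EX@9 MEM@10 WB@11
I3 mul r1 <- r5,r1: IF@6 ID@9 stall=0 (-) EX@10 MEM@11 WB@12

Answer: 5 8 11 12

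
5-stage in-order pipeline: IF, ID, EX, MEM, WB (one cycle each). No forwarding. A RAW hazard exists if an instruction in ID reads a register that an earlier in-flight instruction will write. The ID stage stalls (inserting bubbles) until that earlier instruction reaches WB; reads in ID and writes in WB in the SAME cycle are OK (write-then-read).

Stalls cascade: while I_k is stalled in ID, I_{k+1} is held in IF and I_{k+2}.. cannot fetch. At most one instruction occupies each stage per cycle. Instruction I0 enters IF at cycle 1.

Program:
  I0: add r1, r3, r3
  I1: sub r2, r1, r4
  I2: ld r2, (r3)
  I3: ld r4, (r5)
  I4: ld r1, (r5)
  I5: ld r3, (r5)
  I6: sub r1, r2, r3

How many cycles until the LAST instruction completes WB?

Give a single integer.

I0 add r1 <- r3,r3: IF@1 ID@2 stall=0 (-) EX@3 MEM@4 WB@5
I1 sub r2 <- r1,r4: IF@2 ID@3 stall=2 (RAW on I0.r1 (WB@5)) EX@6 MEM@7 WB@8
I2 ld r2 <- r3: IF@3 ID@6 stall=0 (-) EX@7 MEM@8 WB@9
I3 ld r4 <- r5: IF@6 ID@7 stall=0 (-) EX@8 MEM@9 WB@10
I4 ld r1 <- r5: IF@7 ID@8 stall=0 (-) EX@9 MEM@10 WB@11
I5 ld r3 <- r5: IF@8 ID@9 stall=0 (-) EX@10 MEM@11 WB@12
I6 sub r1 <- r2,r3: IF@9 ID@10 stall=2 (RAW on I5.r3 (WB@12)) EX@13 MEM@14 WB@15

Answer: 15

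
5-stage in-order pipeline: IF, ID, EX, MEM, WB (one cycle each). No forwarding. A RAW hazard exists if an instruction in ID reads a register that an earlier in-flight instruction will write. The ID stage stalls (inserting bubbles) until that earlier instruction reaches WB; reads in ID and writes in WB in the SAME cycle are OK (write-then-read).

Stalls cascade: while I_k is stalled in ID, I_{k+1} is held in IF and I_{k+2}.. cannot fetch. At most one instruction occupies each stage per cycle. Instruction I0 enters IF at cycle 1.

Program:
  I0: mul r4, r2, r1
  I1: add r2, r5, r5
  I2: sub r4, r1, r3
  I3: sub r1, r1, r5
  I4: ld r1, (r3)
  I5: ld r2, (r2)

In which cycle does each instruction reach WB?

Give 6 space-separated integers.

Answer: 5 6 7 8 9 10

Derivation:
I0 mul r4 <- r2,r1: IF@1 ID@2 stall=0 (-) EX@3 MEM@4 WB@5
I1 add r2 <- r5,r5: IF@2 ID@3 stall=0 (-) EX@4 MEM@5 WB@6
I2 sub r4 <- r1,r3: IF@3 ID@4 stall=0 (-) EX@5 MEM@6 WB@7
I3 sub r1 <- r1,r5: IF@4 ID@5 stall=0 (-) EX@6 MEM@7 WB@8
I4 ld r1 <- r3: IF@5 ID@6 stall=0 (-) EX@7 MEM@8 WB@9
I5 ld r2 <- r2: IF@6 ID@7 stall=0 (-) EX@8 MEM@9 WB@10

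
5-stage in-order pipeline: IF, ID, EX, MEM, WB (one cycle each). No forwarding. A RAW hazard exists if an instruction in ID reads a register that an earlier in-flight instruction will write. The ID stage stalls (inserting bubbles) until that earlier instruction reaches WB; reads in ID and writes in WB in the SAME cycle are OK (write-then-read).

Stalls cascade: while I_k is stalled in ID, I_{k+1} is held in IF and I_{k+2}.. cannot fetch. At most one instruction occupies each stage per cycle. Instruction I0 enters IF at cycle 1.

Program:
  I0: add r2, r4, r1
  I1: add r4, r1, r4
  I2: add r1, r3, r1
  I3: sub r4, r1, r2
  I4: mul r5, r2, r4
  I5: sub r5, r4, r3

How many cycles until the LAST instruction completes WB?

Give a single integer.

I0 add r2 <- r4,r1: IF@1 ID@2 stall=0 (-) EX@3 MEM@4 WB@5
I1 add r4 <- r1,r4: IF@2 ID@3 stall=0 (-) EX@4 MEM@5 WB@6
I2 add r1 <- r3,r1: IF@3 ID@4 stall=0 (-) EX@5 MEM@6 WB@7
I3 sub r4 <- r1,r2: IF@4 ID@5 stall=2 (RAW on I2.r1 (WB@7)) EX@8 MEM@9 WB@10
I4 mul r5 <- r2,r4: IF@5 ID@8 stall=2 (RAW on I3.r4 (WB@10)) EX@11 MEM@12 WB@13
I5 sub r5 <- r4,r3: IF@8 ID@11 stall=0 (-) EX@12 MEM@13 WB@14

Answer: 14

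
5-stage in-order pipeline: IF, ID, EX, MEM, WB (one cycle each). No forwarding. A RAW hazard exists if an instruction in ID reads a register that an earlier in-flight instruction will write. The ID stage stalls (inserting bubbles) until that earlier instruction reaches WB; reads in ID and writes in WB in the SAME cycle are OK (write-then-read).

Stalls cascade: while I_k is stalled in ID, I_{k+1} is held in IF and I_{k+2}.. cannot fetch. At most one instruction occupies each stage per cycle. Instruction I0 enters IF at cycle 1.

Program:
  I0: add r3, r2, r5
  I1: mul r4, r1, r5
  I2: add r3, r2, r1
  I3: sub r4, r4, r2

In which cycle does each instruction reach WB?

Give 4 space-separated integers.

I0 add r3 <- r2,r5: IF@1 ID@2 stall=0 (-) EX@3 MEM@4 WB@5
I1 mul r4 <- r1,r5: IF@2 ID@3 stall=0 (-) EX@4 MEM@5 WB@6
I2 add r3 <- r2,r1: IF@3 ID@4 stall=0 (-) EX@5 MEM@6 WB@7
I3 sub r4 <- r4,r2: IF@4 ID@5 stall=1 (RAW on I1.r4 (WB@6)) EX@7 MEM@8 WB@9

Answer: 5 6 7 9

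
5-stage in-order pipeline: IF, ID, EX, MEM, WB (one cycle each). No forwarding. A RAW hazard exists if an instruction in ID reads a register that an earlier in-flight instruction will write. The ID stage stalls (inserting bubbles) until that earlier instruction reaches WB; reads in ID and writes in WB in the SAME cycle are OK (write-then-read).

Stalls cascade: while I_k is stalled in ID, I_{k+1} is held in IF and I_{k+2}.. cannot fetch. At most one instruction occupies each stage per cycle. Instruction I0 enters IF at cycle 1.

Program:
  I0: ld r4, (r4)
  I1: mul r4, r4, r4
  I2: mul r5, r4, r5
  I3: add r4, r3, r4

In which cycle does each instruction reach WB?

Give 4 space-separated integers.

I0 ld r4 <- r4: IF@1 ID@2 stall=0 (-) EX@3 MEM@4 WB@5
I1 mul r4 <- r4,r4: IF@2 ID@3 stall=2 (RAW on I0.r4 (WB@5)) EX@6 MEM@7 WB@8
I2 mul r5 <- r4,r5: IF@3 ID@6 stall=2 (RAW on I1.r4 (WB@8)) EX@9 MEM@10 WB@11
I3 add r4 <- r3,r4: IF@6 ID@9 stall=0 (-) EX@10 MEM@11 WB@12

Answer: 5 8 11 12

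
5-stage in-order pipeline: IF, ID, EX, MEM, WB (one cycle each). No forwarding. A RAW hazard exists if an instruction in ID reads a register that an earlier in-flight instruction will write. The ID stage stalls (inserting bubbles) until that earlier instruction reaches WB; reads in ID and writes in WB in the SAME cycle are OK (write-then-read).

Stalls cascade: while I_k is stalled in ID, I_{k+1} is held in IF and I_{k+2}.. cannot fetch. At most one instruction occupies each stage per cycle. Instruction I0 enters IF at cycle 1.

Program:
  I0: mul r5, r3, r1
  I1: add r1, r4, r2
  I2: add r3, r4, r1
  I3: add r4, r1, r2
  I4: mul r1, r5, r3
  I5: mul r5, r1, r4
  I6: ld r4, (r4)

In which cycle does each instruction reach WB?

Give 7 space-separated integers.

I0 mul r5 <- r3,r1: IF@1 ID@2 stall=0 (-) EX@3 MEM@4 WB@5
I1 add r1 <- r4,r2: IF@2 ID@3 stall=0 (-) EX@4 MEM@5 WB@6
I2 add r3 <- r4,r1: IF@3 ID@4 stall=2 (RAW on I1.r1 (WB@6)) EX@7 MEM@8 WB@9
I3 add r4 <- r1,r2: IF@4 ID@7 stall=0 (-) EX@8 MEM@9 WB@10
I4 mul r1 <- r5,r3: IF@7 ID@8 stall=1 (RAW on I2.r3 (WB@9)) EX@10 MEM@11 WB@12
I5 mul r5 <- r1,r4: IF@8 ID@10 stall=2 (RAW on I4.r1 (WB@12)) EX@13 MEM@14 WB@15
I6 ld r4 <- r4: IF@10 ID@13 stall=0 (-) EX@14 MEM@15 WB@16

Answer: 5 6 9 10 12 15 16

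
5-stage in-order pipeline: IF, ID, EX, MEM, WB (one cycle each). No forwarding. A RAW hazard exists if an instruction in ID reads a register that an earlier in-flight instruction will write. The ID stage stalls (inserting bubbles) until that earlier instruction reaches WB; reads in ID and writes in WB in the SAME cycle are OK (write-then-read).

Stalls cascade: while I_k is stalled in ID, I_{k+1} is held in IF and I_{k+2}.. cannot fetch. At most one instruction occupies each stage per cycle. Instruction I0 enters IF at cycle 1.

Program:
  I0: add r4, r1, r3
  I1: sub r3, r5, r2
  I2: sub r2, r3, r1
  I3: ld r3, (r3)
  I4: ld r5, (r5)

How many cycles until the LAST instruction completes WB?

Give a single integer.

I0 add r4 <- r1,r3: IF@1 ID@2 stall=0 (-) EX@3 MEM@4 WB@5
I1 sub r3 <- r5,r2: IF@2 ID@3 stall=0 (-) EX@4 MEM@5 WB@6
I2 sub r2 <- r3,r1: IF@3 ID@4 stall=2 (RAW on I1.r3 (WB@6)) EX@7 MEM@8 WB@9
I3 ld r3 <- r3: IF@4 ID@7 stall=0 (-) EX@8 MEM@9 WB@10
I4 ld r5 <- r5: IF@7 ID@8 stall=0 (-) EX@9 MEM@10 WB@11

Answer: 11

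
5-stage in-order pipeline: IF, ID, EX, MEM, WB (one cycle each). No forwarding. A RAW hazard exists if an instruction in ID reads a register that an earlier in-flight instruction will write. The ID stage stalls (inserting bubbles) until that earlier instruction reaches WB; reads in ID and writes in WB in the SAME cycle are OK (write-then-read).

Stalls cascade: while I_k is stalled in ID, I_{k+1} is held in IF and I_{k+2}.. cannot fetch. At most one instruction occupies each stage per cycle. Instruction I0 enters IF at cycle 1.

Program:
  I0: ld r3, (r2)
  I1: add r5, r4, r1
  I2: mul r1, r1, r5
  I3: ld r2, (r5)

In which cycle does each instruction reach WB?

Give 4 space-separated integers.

Answer: 5 6 9 10

Derivation:
I0 ld r3 <- r2: IF@1 ID@2 stall=0 (-) EX@3 MEM@4 WB@5
I1 add r5 <- r4,r1: IF@2 ID@3 stall=0 (-) EX@4 MEM@5 WB@6
I2 mul r1 <- r1,r5: IF@3 ID@4 stall=2 (RAW on I1.r5 (WB@6)) EX@7 MEM@8 WB@9
I3 ld r2 <- r5: IF@4 ID@7 stall=0 (-) EX@8 MEM@9 WB@10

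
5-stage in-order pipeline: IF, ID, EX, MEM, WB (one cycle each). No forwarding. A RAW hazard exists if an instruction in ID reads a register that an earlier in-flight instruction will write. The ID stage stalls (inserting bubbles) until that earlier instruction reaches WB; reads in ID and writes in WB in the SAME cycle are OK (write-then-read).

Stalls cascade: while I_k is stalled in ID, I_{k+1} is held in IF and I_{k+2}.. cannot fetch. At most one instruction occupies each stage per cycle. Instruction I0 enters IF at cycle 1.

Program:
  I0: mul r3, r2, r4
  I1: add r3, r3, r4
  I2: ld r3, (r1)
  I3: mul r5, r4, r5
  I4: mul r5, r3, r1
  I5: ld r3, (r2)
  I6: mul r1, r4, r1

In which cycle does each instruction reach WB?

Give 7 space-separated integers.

Answer: 5 8 9 10 12 13 14

Derivation:
I0 mul r3 <- r2,r4: IF@1 ID@2 stall=0 (-) EX@3 MEM@4 WB@5
I1 add r3 <- r3,r4: IF@2 ID@3 stall=2 (RAW on I0.r3 (WB@5)) EX@6 MEM@7 WB@8
I2 ld r3 <- r1: IF@3 ID@6 stall=0 (-) EX@7 MEM@8 WB@9
I3 mul r5 <- r4,r5: IF@6 ID@7 stall=0 (-) EX@8 MEM@9 WB@10
I4 mul r5 <- r3,r1: IF@7 ID@8 stall=1 (RAW on I2.r3 (WB@9)) EX@10 MEM@11 WB@12
I5 ld r3 <- r2: IF@8 ID@10 stall=0 (-) EX@11 MEM@12 WB@13
I6 mul r1 <- r4,r1: IF@10 ID@11 stall=0 (-) EX@12 MEM@13 WB@14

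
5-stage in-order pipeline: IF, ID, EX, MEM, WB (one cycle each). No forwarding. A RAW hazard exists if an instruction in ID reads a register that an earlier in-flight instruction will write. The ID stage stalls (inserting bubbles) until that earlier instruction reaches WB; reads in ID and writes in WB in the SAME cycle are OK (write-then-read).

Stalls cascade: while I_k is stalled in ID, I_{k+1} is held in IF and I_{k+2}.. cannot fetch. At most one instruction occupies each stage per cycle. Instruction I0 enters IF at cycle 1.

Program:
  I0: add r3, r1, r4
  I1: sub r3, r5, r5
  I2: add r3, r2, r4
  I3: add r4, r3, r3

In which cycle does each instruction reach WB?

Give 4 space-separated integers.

I0 add r3 <- r1,r4: IF@1 ID@2 stall=0 (-) EX@3 MEM@4 WB@5
I1 sub r3 <- r5,r5: IF@2 ID@3 stall=0 (-) EX@4 MEM@5 WB@6
I2 add r3 <- r2,r4: IF@3 ID@4 stall=0 (-) EX@5 MEM@6 WB@7
I3 add r4 <- r3,r3: IF@4 ID@5 stall=2 (RAW on I2.r3 (WB@7)) EX@8 MEM@9 WB@10

Answer: 5 6 7 10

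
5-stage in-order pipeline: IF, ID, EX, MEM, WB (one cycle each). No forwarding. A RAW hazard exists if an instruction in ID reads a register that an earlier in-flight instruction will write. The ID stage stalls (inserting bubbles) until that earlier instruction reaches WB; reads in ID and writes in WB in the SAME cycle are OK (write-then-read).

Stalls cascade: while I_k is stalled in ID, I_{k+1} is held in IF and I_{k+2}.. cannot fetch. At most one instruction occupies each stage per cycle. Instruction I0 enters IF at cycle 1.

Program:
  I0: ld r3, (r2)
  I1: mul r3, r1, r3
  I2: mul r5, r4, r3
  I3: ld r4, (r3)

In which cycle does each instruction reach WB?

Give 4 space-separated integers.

Answer: 5 8 11 12

Derivation:
I0 ld r3 <- r2: IF@1 ID@2 stall=0 (-) EX@3 MEM@4 WB@5
I1 mul r3 <- r1,r3: IF@2 ID@3 stall=2 (RAW on I0.r3 (WB@5)) EX@6 MEM@7 WB@8
I2 mul r5 <- r4,r3: IF@3 ID@6 stall=2 (RAW on I1.r3 (WB@8)) EX@9 MEM@10 WB@11
I3 ld r4 <- r3: IF@6 ID@9 stall=0 (-) EX@10 MEM@11 WB@12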